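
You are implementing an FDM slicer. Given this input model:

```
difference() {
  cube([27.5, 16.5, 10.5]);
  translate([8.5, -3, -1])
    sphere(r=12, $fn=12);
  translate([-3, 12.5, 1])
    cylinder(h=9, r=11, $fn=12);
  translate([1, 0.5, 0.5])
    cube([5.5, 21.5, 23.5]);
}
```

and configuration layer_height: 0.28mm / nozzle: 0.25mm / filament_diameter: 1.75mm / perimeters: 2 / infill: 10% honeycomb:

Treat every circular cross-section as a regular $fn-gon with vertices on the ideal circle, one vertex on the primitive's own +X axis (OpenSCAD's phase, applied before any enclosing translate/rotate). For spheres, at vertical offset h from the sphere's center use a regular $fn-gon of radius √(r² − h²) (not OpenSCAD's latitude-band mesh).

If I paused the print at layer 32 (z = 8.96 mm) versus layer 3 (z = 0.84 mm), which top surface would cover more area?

Layer 32 (z = 8.96): the 27.5×16.5 cube contributes its full rectangle (area 453.75 mm²); the sphere at (8.5, -3): section is a regular 12-gon, circumradius = √(r²−h²) = √(12²−9.96²) = 6.693 (area = (12/2)·6.693²·sin(360°/12) = 134.40 mm²); the r=11 cylinder at (-3, 12.5) contributes a regular 12-gon of circumradius 11 (area = (12/2)·11.000²·sin(360°/12) = 363.00 mm²); the cube at (1, 0.5) (footprint 5.5×21.5) is included at this height (area 118.25 mm²); Taking the first minus the rest: starting from the 27.5×16.5 cube (453.75 mm²), the r=12 sphere at (8.5, -3) partially overlaps it — only the 29.45 mm² overlap (of its 134.40 mm²) is removed, clipping the outline; the r=11 cylinder at (-3, 12.5) partially overlaps it — only the 88.81 mm² overlap (of its 363.00 mm²) is removed, clipping the outline; the 5.5×21.5 cube at (1, 0.5) partially overlaps it — only the 15.33 mm² overlap (of its 118.25 mm²) is removed, clipping the outline — area = 320.16 mm². So its area = 320.16 mm². Layer 3 (z = 0.84): the cube is present — its section is the full 27.5×16.5 rectangle (area 453.75 mm²); the r=12 sphere at (8.5, -3) contributes a regular 12-gon of circumradius √(12²−1.84²) = 11.858 (area = (12/2)·11.858²·sin(360°/12) = 421.84 mm²); the cylinder at (-3, 12.5) is not intersected at this z (z outside [1, 10]); the cube at (1, 0.5) (footprint 5.5×21.5) is included at this height (area 118.25 mm²); Taking the first minus the rest: starting from the 27.5×16.5 cube (453.75 mm²), the r=12 sphere at (8.5, -3) partially overlaps it — only the 134.29 mm² overlap (of its 421.84 mm²) is removed, clipping the outline; the 5.5×21.5 cube at (1, 0.5) partially overlaps it — only the 49.93 mm² overlap (of its 118.25 mm²) is removed, clipping the outline — area = 269.53 mm². So its area = 269.53 mm². Layer 32 is larger (320.16 vs 269.53 mm²).

layer 32 (z = 8.96 mm)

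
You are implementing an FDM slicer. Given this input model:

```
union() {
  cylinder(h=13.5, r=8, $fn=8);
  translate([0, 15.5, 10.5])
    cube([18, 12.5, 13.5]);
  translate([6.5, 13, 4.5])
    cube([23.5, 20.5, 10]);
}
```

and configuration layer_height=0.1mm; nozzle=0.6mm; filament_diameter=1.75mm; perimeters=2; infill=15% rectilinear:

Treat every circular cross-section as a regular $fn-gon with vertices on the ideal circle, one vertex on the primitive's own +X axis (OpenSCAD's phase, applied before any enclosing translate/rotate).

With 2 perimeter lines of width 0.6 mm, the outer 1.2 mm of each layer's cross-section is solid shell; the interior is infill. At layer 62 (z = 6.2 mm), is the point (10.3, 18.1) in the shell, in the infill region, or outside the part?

infill

At z = 6.2 mm: the cylinder: section is a regular 8-gon, circumradius r=8; the cube at (0, 15.5) is not intersected at this z (z outside [10.5, 24]); the cube at (6.5, 13) is present — its section is the full 23.5×20.5 rectangle; Merging all regions: the 2 present regions are separate (no shared area or edge), so areas and boundary lengths simply add and each stays a separate island — 2 connected regions. Overall, the cross-section has 2 separate islands. The nearest boundary edge runs (6.50, 13.00)→(6.50, 33.50); distance from the point to it = 3.80 mm. (Shell/infill is judged within the island containing the point — the largest one.) The point is inside the cross-section and 3.80 mm from the nearest boundary — more than the 1.2 mm shell width (2 × 0.6), so it's in the infill interior.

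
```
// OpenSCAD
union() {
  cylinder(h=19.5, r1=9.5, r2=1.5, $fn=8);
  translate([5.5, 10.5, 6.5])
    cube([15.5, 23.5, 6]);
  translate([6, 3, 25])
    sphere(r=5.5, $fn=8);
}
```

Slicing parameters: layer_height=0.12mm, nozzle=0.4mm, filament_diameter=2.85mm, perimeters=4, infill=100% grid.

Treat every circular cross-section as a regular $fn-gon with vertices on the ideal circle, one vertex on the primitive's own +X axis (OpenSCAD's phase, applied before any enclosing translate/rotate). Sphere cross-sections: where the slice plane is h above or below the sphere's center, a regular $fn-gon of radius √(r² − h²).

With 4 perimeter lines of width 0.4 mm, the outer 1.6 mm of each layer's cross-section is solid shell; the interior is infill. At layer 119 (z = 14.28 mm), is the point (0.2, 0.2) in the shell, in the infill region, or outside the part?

infill

At z = 14.28 mm: the cone (r1=9.5→r2=1.5) has section circumradius 3.642 here — a regular 8-gon; the cube at (5.5, 10.5) is absent (z outside [6.5, 12.5]); the sphere at (6, 3) is not intersected at this z (|z−center|=10.720 > r=5.5); Combining (union): only the cone is present, so the union is just that shape — 1 connected region. Overall, the cross-section is a single solid region. The nearest boundary edge runs (3.64, 0.00)→(2.57, 2.57); distance from the point to it = 3.10 mm. The point is inside the cross-section and 3.10 mm from the nearest boundary — more than the 1.6 mm shell width (4 × 0.4), so it's in the infill interior.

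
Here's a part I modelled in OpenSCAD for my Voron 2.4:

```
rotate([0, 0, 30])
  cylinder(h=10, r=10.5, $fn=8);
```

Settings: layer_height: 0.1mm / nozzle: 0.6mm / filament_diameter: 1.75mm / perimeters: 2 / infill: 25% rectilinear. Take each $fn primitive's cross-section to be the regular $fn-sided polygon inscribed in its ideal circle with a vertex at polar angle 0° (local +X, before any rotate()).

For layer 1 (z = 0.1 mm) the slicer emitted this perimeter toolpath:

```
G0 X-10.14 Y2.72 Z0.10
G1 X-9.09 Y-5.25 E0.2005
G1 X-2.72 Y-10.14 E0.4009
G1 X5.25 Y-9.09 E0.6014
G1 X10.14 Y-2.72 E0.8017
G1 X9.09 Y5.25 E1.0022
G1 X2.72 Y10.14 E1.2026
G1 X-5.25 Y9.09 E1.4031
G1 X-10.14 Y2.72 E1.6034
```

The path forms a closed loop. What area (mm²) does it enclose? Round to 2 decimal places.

311.70 mm²

Apply the shoelace formula to the sequence of (X, Y) vertices; enclosed area = 311.70 mm².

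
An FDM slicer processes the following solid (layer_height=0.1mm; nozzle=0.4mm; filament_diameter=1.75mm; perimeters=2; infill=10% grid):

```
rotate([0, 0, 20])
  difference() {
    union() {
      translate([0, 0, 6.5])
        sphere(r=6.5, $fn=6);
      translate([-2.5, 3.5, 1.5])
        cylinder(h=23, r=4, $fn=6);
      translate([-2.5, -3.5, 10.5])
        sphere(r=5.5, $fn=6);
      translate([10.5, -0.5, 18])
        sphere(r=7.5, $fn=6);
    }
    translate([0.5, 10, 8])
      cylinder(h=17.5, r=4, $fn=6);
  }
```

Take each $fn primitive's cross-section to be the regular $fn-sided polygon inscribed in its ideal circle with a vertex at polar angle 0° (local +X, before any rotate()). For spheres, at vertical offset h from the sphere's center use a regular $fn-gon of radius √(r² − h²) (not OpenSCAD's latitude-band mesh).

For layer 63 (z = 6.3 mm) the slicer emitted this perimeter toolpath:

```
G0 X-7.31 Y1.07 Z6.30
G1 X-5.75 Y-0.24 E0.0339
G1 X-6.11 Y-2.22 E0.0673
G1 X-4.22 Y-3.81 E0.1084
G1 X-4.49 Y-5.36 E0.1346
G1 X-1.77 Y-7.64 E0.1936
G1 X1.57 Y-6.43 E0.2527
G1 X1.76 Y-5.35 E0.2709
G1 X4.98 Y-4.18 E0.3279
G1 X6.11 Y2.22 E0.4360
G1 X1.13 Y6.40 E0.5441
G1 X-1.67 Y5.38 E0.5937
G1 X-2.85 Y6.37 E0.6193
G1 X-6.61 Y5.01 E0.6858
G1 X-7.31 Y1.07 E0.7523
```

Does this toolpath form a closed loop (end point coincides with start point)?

yes

Start point (G0): (-7.31, 1.07). End point (last G1): the path returns to the start — closed.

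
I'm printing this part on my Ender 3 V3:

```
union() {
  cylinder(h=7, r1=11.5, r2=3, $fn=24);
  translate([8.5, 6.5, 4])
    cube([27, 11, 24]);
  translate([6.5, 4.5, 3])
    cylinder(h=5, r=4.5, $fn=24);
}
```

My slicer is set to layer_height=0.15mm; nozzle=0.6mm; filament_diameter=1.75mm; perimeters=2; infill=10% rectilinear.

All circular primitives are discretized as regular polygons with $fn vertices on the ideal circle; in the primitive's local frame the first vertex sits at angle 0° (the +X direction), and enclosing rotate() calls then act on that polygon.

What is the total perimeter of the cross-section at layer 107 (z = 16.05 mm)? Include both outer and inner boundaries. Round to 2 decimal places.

76.00 mm

At z = 16.05 mm: the cone is not intersected at this z (z outside [0, 7]); the 27×11 cube at (8.5, 6.5) contributes its full rectangle (perimeter 76.00 mm); the cylinder at (6.5, 4.5) does not reach this height (z outside [3, 8]); Merging all regions: only the 27×11 cube at (8.5, 6.5) is present, so the union is just that shape — boundary = 76.00 mm. Overall, the cross-section is a single solid region. Total boundary length (outer) = 76.00 mm.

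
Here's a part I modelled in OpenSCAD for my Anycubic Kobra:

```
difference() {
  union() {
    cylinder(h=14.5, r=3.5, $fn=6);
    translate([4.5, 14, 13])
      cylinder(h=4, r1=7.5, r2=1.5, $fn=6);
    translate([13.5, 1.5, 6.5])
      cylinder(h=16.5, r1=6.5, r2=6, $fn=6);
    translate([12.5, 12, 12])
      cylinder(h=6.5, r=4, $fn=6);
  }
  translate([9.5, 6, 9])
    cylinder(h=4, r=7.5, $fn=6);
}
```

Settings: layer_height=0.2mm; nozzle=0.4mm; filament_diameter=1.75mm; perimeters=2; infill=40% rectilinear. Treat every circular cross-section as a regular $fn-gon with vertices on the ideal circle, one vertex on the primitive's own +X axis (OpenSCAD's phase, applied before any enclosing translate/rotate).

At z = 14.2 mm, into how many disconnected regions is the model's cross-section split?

3

At z = 14.2 mm: the r=3.5 cylinder contributes a regular 6-gon of circumradius 3.5; the cone at (4.5, 14) contributes a regular 6-gon of circumradius 5.700 (interpolated between r1=7.5 and r2=1.5 at t=0.300); the cone at (13.5, 1.5): at t=0.467 of its height the radius interpolates to r₁+(r₂−r₁)t = 6.267, giving a regular 6-gon of that circumradius; the cylinder at (12.5, 12): section is a regular 6-gon, circumradius r=4; Combining (union): the regions partially overlap (shared area 1.35 mm²), so overlapping operands fuse into one piece — 3 connected regions; the cylinder at (9.5, 6) is absent (z outside [9, 13]); After the difference (first − rest): none of the subtracted shapes is present at this height, so that combined region is unchanged — 3 connected regions. The result has 3 disconnected regions.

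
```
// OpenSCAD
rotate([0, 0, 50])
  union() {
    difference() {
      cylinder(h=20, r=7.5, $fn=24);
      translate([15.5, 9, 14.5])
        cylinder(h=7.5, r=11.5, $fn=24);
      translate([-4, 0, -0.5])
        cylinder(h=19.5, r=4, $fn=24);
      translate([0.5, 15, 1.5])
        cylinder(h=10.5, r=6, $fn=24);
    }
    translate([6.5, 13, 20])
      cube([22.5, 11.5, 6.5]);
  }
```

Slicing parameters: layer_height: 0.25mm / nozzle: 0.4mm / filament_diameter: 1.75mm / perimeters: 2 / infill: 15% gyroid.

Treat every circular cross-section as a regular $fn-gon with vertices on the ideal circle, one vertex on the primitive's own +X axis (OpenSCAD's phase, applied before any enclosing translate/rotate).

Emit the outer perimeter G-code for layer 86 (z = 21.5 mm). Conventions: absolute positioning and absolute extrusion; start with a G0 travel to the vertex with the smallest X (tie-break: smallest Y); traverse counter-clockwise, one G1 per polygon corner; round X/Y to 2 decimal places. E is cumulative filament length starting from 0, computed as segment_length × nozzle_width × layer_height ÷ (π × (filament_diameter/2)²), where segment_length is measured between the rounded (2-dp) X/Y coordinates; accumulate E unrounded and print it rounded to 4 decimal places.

G0 X-14.59 Y20.73 Z21.50
G1 X-5.78 Y13.34 E0.4781
G1 X8.68 Y30.57 E1.4133
G1 X-0.13 Y37.96 E1.8913
G1 X-14.59 Y20.73 E2.8265

At z = 21.5 mm: the cylinder does not reach this height (z outside [0, 20]); the r=11.5 cylinder at (15.5, 9) contributes a regular 24-gon of circumradius 11.5; the cylinder at (-4, 0) is absent (z outside [-0.5, 19]); the cylinder at (0.5, 15) does not reach this height (z outside [1.5, 12]); Taking the first minus the rest: the first operand is absent here, so nothing remains; the cube at (6.5, 13) (footprint 22.5×11.5) is included at this height; Taking the union: only the 22.5×11.5 cube at (6.5, 13) is present, so the union is just that shape — 1 connected region; (whole slice rotated 50° about Z — lengths, areas and connectivity unchanged). The outline is a single polygon with 4 vertices. Extrusion per mm of travel: 0.4 × 0.25 / (π × 0.875²) = 0.041575. Accumulating E over each segment gives final E = 2.8265.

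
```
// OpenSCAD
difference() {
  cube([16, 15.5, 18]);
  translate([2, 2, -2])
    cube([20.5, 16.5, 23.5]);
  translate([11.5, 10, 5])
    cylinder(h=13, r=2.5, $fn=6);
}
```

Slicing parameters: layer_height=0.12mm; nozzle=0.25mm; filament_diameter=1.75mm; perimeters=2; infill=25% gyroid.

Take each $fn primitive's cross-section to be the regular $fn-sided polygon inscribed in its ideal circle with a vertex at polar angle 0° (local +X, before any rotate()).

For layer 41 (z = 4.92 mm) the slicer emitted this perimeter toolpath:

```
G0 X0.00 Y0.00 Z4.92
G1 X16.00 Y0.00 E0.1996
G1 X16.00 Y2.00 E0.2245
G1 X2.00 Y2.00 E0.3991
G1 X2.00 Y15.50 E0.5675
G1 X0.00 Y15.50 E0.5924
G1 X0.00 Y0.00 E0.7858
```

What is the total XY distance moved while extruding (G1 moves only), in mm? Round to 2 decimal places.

Sum the Euclidean lengths of each G1 segment: total = 63.00 mm.

63.00 mm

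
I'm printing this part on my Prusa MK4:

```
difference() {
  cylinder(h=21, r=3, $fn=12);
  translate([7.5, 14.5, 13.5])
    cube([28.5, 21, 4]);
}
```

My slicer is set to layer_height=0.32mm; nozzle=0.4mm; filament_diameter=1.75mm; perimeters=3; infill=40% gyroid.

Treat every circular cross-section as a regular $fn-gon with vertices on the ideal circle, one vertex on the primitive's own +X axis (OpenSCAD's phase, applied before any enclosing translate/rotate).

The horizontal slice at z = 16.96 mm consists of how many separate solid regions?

At z = 16.96 mm: the r=3 cylinder contributes a regular 12-gon of circumradius 3; the 28.5×21 cube at (7.5, 14.5) contributes its full rectangle; Subtracting the remaining from the first: starting from the r=3 cylinder, the 28.5×21 cube at (7.5, 14.5) misses the remaining region (no effect) — 1 connected region. The result has 1 disconnected region.

1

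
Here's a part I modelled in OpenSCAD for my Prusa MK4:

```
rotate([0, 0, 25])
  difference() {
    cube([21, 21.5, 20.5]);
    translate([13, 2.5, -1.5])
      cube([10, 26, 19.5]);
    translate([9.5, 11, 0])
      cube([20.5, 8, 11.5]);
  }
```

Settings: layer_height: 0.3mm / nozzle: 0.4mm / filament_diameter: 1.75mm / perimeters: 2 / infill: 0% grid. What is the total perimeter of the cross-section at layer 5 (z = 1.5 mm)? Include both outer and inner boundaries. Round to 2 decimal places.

92.00 mm

At z = 1.5 mm: the 21×21.5 cube contributes its full rectangle (perimeter 85.00 mm); the 10×26 cube at (13, 2.5) contributes its full rectangle (perimeter 72.00 mm); the cube at (9.5, 11) is present — its section is the full 20.5×8 rectangle (perimeter 57.00 mm); After the difference (first − rest): starting from the 21×21.5 cube, the 10×26 cube at (13, 2.5) partially overlaps it — only the 152.00 mm² overlap (of its 260.00 mm²) is removed, clipping the outline; the 20.5×8 cube at (9.5, 11) partially overlaps it — only the 28.00 mm² overlap (of its 164.00 mm²) is removed, clipping the outline — boundary = 92.00 mm; (rotated 25° about Z; rotation is an isometry so areas/perimeters/island counts are preserved). Overall, the cross-section is a single solid region. Total boundary length (outer) = 92.00 mm.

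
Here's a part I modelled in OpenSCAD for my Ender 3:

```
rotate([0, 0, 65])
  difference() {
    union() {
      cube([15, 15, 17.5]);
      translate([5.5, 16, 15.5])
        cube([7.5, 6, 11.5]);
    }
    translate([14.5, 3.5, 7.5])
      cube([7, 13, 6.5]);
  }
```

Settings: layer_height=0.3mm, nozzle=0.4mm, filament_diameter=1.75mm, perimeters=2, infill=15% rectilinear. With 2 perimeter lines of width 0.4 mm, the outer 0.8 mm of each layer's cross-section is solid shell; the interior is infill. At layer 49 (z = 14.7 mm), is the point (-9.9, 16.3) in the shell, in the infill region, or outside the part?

At z = 14.7 mm: the 15×15 cube contributes its full rectangle; the cube at (5.5, 16) does not reach this height (z outside [15.5, 27]); Combining (union): only the 15×15 cube is present, so the union is just that shape — 1 connected region; the cube at (14.5, 3.5) is not intersected at this z (z outside [7.5, 14]); Subtracting the remaining from the first: none of the subtracted shapes is present at this height, so the result so far is unchanged — 1 connected region; (rotated 65° about Z; rotation is an isometry so areas/perimeters/island counts are preserved). Overall, the cross-section is a single solid region. Undo the 65° rotation: the query point maps to (10.589, 15.861) in the un-rotated model frame. The nearest boundary edge runs (15.00, 15.00)→(0.00, 15.00); distance from the point to it = 0.86 mm. The point is not inside any of the regions above, so it lies outside the cross-section (0.86 mm from the nearest boundary).

outside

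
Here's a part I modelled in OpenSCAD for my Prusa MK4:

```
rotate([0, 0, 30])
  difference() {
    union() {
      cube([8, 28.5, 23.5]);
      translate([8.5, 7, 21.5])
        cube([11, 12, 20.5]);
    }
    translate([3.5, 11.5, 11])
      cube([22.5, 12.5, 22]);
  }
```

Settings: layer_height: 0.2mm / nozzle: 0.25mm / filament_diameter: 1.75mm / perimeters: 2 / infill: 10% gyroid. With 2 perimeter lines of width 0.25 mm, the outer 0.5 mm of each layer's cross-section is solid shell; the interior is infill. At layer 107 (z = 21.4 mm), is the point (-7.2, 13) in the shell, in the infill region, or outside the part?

At z = 21.4 mm: the cube (footprint 8×28.5) is included at this height; the cube at (8.5, 7) is not intersected at this z (z outside [21.5, 42]); Combining (union): only the 8×28.5 cube is present, so the union is just that shape — 1 connected region; the cube at (3.5, 11.5) is present — its section is the full 22.5×12.5 rectangle; Subtracting the remaining from the first: starting from the result so far, the 22.5×12.5 cube at (3.5, 11.5) partially overlaps it — only the 56.25 mm² overlap (of its 281.25 mm²) is removed, clipping the outline — 1 connected region; (whole slice rotated 30° about Z — lengths, areas and connectivity unchanged). Overall, the cross-section is a single solid region. Undo the 30° rotation: the query point maps to (0.265, 14.858) in the un-rotated model frame. The nearest boundary edge runs (0.00, 0.00)→(0.00, 28.50); distance from the point to it = 0.26 mm. The point is inside the cross-section, 0.26 mm from the nearest boundary — within the 0.5 mm shell band (2 × 0.25).

shell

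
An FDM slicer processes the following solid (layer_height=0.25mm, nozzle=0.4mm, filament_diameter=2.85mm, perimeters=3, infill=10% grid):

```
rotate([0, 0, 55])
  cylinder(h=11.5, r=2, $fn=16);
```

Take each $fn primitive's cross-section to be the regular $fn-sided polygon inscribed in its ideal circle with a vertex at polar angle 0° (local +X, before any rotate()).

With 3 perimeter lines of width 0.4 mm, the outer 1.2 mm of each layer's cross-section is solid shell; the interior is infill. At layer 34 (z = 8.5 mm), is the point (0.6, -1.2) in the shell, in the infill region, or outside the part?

At z = 8.5 mm: the r=2 cylinder gives a regular 16-gon of circumradius 2 (constant along its height); (rotated 55° about Z; rotation is an isometry so areas/perimeters/island counts are preserved). Overall, the cross-section is a single solid region. Undo the 55° rotation: the query point maps to (-0.639, -1.180) in the un-rotated model frame. The nearest boundary edge runs (-1.41, -1.41)→(-0.77, -1.85); distance from the point to it = 0.63 mm. The point is inside the cross-section, 0.63 mm from the nearest boundary — within the 1.2 mm shell band (3 × 0.4).

shell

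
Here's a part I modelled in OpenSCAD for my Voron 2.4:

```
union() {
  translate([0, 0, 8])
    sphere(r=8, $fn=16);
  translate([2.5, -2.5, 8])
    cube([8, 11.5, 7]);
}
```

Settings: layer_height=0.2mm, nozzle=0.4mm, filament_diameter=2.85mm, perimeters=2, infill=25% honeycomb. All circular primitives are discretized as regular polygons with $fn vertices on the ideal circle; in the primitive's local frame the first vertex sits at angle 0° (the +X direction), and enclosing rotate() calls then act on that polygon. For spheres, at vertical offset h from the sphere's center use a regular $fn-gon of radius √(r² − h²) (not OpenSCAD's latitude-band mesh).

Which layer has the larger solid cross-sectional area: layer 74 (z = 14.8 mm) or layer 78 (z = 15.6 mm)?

Layer 74 (z = 14.8): the sphere: section is a regular 16-gon, circumradius = √(r²−h²) = √(8²−6.8²) = 4.214 (area = (16/2)·4.214²·sin(360°/16) = 54.37 mm²); the 8×11.5 cube at (2.5, -2.5) contributes its full rectangle (area 92.00 mm²); Taking the union: the regions partially overlap — summed areas 146.37 mm² minus the doubly-counted overlap 7.34 mm² gives 139.03 mm² — area = 139.03 mm². So its area = 139.03 mm². Layer 78 (z = 15.6): the r=8 sphere slices to a regular 16-gon of circumradius 2.498 (√(r²−h²) with h=7.6 from center) (area = (16/2)·2.498²·sin(360°/16) = 19.10 mm²); the cube at (2.5, -2.5) is absent (z outside [8, 15]); Merging all regions: only the r=8 sphere is present, so the union is just that shape — area = 19.10 mm². So its area = 19.10 mm². Layer 74 is larger (139.03 vs 19.10 mm²).

layer 74 (z = 14.8 mm)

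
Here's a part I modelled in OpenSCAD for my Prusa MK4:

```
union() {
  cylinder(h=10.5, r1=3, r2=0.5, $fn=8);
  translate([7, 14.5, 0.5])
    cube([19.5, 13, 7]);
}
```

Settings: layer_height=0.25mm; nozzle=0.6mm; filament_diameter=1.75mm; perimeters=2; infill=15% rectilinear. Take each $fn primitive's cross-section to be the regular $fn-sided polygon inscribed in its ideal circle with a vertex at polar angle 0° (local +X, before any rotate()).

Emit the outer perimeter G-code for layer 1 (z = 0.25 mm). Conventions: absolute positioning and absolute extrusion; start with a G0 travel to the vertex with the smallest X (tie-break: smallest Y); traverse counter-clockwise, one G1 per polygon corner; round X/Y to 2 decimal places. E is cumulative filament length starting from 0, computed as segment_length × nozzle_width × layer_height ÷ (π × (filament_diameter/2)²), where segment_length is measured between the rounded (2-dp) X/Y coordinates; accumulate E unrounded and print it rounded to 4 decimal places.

G0 X-2.94 Y0.00 Z0.25
G1 X-2.08 Y-2.08 E0.1404
G1 X0.00 Y-2.94 E0.2807
G1 X2.08 Y-2.08 E0.4211
G1 X2.94 Y0.00 E0.5615
G1 X2.08 Y2.08 E0.7018
G1 X0.00 Y2.94 E0.8422
G1 X-2.08 Y2.08 E0.9826
G1 X-2.94 Y0.00 E1.1229

At z = 0.25 mm: the cone (r1=3→r2=0.5) has section circumradius 2.940 here — a regular 8-gon; the cube at (7, 14.5) is absent (z outside [0.5, 7.5]); Taking the union: only the cone is present, so the union is just that shape — 1 connected region. The outline is a single polygon with 8 vertices. Extrusion per mm of travel: 0.6 × 0.25 / (π × 0.875²) = 0.062363. Accumulating E over each segment gives final E = 1.1229.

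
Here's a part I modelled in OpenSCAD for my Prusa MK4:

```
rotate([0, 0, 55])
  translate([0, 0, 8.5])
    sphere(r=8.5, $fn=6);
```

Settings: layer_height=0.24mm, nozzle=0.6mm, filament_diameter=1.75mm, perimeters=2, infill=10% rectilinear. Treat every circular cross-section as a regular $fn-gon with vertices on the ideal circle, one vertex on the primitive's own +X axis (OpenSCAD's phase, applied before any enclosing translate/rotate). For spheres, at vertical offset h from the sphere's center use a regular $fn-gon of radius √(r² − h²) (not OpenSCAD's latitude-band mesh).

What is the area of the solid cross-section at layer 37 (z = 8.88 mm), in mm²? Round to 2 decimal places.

At z = 8.88 mm: the sphere: section is a regular 6-gon, circumradius = √(r²−h²) = √(8.5²−0.38²) = 8.492 (area = (6/2)·8.492²·sin(360°/6) = 187.34 mm²); (rotated 55° about Z; rotation is an isometry so areas/perimeters/island counts are preserved). Overall, the cross-section is a single solid region. Net area = 187.34 mm².

187.34 mm²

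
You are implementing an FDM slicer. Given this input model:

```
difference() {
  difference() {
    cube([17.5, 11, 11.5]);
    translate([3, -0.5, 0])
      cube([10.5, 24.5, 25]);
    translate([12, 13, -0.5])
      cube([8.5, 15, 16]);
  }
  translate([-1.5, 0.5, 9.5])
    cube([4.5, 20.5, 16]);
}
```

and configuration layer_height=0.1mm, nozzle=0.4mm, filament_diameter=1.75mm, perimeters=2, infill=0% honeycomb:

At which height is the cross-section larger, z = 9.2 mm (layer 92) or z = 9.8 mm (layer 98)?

Layer 92 (z = 9.2): the cube is present — its section is the full 17.5×11 rectangle (area 192.50 mm²); the 10.5×24.5 cube at (3, -0.5) contributes its full rectangle (area 257.25 mm²); the cube at (12, 13) (footprint 8.5×15) is included at this height (area 127.50 mm²); Subtracting the remaining from the first: starting from the 17.5×11 cube (192.50 mm²), the 10.5×24.5 cube at (3, -0.5) partially overlaps it — only the 115.50 mm² overlap (of its 257.25 mm²) is removed, clipping the outline; the 8.5×15 cube at (12, 13) misses the remaining region (no effect) — area = 77.00 mm²; the cube at (-1.5, 0.5) does not reach this height (z outside [9.5, 25.5]); After the difference (first − rest): none of the subtracted shapes is present at this height, so the result so far is unchanged — area = 77.00 mm². So its area = 77.00 mm². Layer 98 (z = 9.8): the cube (footprint 17.5×11) is included at this height (area 192.50 mm²); the 10.5×24.5 cube at (3, -0.5) contributes its full rectangle (area 257.25 mm²); the 8.5×15 cube at (12, 13) contributes its full rectangle (area 127.50 mm²); Subtracting the remaining from the first: starting from the 17.5×11 cube (192.50 mm²), the 10.5×24.5 cube at (3, -0.5) partially overlaps it — only the 115.50 mm² overlap (of its 257.25 mm²) is removed, clipping the outline; the 8.5×15 cube at (12, 13) misses the remaining region (no effect) — area = 77.00 mm²; the cube at (-1.5, 0.5) is present — its section is the full 4.5×20.5 rectangle (area 92.25 mm²); Taking the first minus the rest: starting from the result so far (77.00 mm²), the 4.5×20.5 cube at (-1.5, 0.5) partially overlaps it — only the 31.50 mm² overlap (of its 92.25 mm²) is removed, clipping the outline — area = 45.50 mm². So its area = 45.50 mm². Layer 92 is larger (77.00 vs 45.50 mm²).

layer 92 (z = 9.2 mm)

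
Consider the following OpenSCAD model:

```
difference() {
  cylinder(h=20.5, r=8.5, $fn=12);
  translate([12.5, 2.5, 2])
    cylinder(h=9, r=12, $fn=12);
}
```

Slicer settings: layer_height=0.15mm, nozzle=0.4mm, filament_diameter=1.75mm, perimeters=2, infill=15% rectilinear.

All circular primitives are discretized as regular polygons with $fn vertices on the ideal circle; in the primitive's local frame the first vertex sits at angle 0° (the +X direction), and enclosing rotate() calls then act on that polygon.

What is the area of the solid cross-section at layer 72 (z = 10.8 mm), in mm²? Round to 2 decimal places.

At z = 10.8 mm: the r=8.5 cylinder contributes a regular 12-gon of circumradius 8.5 (area = (12/2)·8.500²·sin(360°/12) = 216.75 mm²); the r=12 cylinder at (12.5, 2.5) contributes a regular 12-gon of circumradius 12 (area = (12/2)·12.000²·sin(360°/12) = 432.00 mm²); After the difference (first − rest): starting from the r=8.5 cylinder (216.75 mm²), the r=12 cylinder at (12.5, 2.5) partially overlaps it — only the 76.01 mm² overlap (of its 432.00 mm²) is removed, clipping the outline — area = 140.74 mm². Overall, the cross-section is a single solid region. Net area = 140.74 mm².

140.74 mm²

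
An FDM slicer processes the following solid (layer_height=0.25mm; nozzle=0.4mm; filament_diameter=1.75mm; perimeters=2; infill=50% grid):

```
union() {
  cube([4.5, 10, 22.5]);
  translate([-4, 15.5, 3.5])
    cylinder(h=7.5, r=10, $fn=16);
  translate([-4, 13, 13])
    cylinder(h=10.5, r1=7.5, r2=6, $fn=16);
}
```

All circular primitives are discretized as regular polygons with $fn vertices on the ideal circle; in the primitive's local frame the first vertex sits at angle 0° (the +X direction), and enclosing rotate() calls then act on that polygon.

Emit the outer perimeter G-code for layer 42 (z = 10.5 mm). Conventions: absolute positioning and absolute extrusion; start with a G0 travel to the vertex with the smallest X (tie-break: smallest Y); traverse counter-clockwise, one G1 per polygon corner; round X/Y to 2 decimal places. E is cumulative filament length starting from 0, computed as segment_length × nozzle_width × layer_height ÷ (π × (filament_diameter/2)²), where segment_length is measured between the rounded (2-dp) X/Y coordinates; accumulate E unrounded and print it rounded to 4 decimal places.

G0 X-14.00 Y15.50 Z10.50
G1 X-13.24 Y11.67 E0.1623
G1 X-11.07 Y8.43 E0.3245
G1 X-7.83 Y6.26 E0.4866
G1 X-4.00 Y5.50 E0.6489
G1 X-0.17 Y6.26 E0.8113
G1 X0.00 Y6.38 E0.8199
G1 X0.00 Y0.00 E1.0852
G1 X4.50 Y0.00 E1.2723
G1 X4.50 Y10.00 E1.6880
G1 X4.12 Y10.00 E1.7038
G1 X5.24 Y11.67 E1.7874
G1 X6.00 Y15.50 E1.9497
G1 X5.24 Y19.33 E2.1121
G1 X3.07 Y22.57 E2.2742
G1 X-0.17 Y24.74 E2.4363
G1 X-4.00 Y25.50 E2.5987
G1 X-7.83 Y24.74 E2.7610
G1 X-11.07 Y22.57 E2.9231
G1 X-13.24 Y19.33 E3.0852
G1 X-14.00 Y15.50 E3.2476

At z = 10.5 mm: the 4.5×10 cube contributes its full rectangle; the cylinder at (-4, 15.5): section is a regular 16-gon, circumradius r=10; the cone at (-4, 13) is not intersected at this z (z outside [13, 23.5]); Merging all regions: the regions partially overlap (shared area 8.80 mm²), so overlapping operands fuse into one piece — 1 connected region. The outline is a single polygon with 20 vertices. Extrusion per mm of travel: 0.4 × 0.25 / (π × 0.875²) = 0.041575. Accumulating E over each segment gives final E = 3.2476.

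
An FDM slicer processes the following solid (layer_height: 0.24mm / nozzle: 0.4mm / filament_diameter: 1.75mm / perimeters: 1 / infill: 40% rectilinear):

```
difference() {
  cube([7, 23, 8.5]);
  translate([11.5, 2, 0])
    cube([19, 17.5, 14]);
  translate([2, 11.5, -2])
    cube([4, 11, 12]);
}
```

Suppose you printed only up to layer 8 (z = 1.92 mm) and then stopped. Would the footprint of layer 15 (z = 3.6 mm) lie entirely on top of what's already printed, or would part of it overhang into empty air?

Compare the two slices. At z = 1.92: the cube is present — its section is the full 7×23 rectangle (area 161.00 mm²); the cube at (11.5, 2) (footprint 19×17.5) is included at this height (area 332.50 mm²); the cube at (2, 11.5) (footprint 4×11) is included at this height (area 44.00 mm²); After the difference (first − rest): starting from the 7×23 cube (161.00 mm²), the 19×17.5 cube at (11.5, 2) misses the remaining region (no effect); the 4×11 cube at (2, 11.5) lies wholly inside it (removes its full 44.00 mm² and its 30.00 mm outline becomes a hole wall) — area = 117.00 mm². At z = 3.6: the cube is present — its section is the full 7×23 rectangle (area 161.00 mm²); the cube at (11.5, 2) is present — its section is the full 19×17.5 rectangle (area 332.50 mm²); the cube at (2, 11.5) is present — its section is the full 4×11 rectangle (area 44.00 mm²); Subtracting the remaining from the first: starting from the 7×23 cube (161.00 mm²), the 19×17.5 cube at (11.5, 2) misses the remaining region (no effect); the 4×11 cube at (2, 11.5) lies wholly inside it (removes its full 44.00 mm² and its 30.00 mm outline becomes a hole wall) — area = 117.00 mm². Checking containment: the cross-section at z = 3.6 is a subset of the cross-section at z = 1.92.

entirely on top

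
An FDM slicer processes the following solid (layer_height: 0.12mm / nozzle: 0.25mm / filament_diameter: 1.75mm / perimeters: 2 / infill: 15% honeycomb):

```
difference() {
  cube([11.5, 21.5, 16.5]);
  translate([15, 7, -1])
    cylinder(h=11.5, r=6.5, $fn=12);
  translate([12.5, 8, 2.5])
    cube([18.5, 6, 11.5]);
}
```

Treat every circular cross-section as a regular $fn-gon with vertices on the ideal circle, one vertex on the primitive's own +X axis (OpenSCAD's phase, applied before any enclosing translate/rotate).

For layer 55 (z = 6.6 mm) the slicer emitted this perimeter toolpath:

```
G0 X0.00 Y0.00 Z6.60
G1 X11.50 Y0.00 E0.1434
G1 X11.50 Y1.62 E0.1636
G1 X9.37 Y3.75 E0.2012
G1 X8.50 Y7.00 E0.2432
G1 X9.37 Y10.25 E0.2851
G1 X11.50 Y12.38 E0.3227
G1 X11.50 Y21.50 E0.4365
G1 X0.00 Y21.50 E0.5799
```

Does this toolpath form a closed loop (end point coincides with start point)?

no

Start point (G0): (0.00, 0.00). End point (last G1): the path does not return to the start — open.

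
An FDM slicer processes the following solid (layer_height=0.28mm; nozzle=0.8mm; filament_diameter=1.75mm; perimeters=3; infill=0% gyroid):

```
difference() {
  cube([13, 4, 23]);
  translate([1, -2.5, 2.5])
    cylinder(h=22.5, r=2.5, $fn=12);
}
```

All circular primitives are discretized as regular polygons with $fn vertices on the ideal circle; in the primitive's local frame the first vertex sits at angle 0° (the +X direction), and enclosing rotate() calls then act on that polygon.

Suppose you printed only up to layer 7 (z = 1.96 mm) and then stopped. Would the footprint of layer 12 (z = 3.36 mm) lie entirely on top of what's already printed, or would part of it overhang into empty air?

Compare the two slices. At z = 1.96: the cube is present — its section is the full 13×4 rectangle (area 52.00 mm²); the cylinder at (1, -2.5) is not intersected at this z (z outside [2.5, 25]); After the difference (first − rest): none of the subtracted shapes is present at this height, so the 13×4 cube is unchanged — area = 52.00 mm². At z = 3.36: the cube (footprint 13×4) is included at this height (area 52.00 mm²); the r=2.5 cylinder at (1, -2.5) contributes a regular 12-gon of circumradius 2.5 (area = (12/2)·2.500²·sin(360°/12) = 18.75 mm²); After the difference (first − rest): starting from the 13×4 cube (52.00 mm²), the r=2.5 cylinder at (1, -2.5) misses the remaining region (no effect) — area = 52.00 mm². Checking containment: the cross-section at z = 3.36 is a subset of the cross-section at z = 1.96.

entirely on top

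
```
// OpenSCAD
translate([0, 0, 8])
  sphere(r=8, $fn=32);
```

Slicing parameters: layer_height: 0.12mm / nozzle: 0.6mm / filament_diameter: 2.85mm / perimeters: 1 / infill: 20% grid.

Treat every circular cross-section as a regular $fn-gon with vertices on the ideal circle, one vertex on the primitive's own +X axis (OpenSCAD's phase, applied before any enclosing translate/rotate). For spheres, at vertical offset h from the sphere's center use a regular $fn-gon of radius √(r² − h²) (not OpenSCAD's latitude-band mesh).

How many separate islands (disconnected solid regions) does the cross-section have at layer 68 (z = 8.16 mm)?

1

At z = 8.16 mm: the r=8 sphere contributes a regular 32-gon of circumradius √(8²−0.16²) = 7.998. Overall, the cross-section is a single solid region. Island count = 1.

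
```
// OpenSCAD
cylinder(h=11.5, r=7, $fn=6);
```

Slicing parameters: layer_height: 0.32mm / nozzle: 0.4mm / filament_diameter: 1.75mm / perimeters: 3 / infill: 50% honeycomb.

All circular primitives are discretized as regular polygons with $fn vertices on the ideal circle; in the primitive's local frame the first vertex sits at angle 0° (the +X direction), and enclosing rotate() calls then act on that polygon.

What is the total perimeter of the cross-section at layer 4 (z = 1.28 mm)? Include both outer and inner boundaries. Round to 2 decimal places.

At z = 1.28 mm: the r=7 cylinder gives a regular 6-gon of circumradius 7 (constant along its height) (perimeter = 2·6·7.000·sin(180°/6) = 42.00 mm). Overall, the cross-section is a single solid region. Total boundary length (outer) = 42.00 mm.

42.00 mm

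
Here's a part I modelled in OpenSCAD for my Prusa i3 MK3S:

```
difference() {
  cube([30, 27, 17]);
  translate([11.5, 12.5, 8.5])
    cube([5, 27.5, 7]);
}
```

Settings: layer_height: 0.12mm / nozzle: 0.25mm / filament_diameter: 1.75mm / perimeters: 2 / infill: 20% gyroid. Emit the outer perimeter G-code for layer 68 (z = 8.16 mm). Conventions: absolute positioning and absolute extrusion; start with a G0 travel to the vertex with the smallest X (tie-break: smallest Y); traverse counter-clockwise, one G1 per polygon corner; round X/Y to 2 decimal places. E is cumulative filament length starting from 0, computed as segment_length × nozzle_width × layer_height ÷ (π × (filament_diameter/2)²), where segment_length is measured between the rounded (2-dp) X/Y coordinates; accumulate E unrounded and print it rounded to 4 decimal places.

G0 X0.00 Y0.00 Z8.16
G1 X30.00 Y0.00 E0.3742
G1 X30.00 Y27.00 E0.7109
G1 X0.00 Y27.00 E1.0851
G1 X0.00 Y0.00 E1.4219

At z = 8.16 mm: the cube is present — its section is the full 30×27 rectangle; the cube at (11.5, 12.5) is absent (z outside [8.5, 15.5]); Taking the first minus the rest: none of the subtracted shapes is present at this height, so the 30×27 cube is unchanged — 1 connected region. The outline is a single polygon with 4 vertices. Extrusion per mm of travel: 0.25 × 0.12 / (π × 0.875²) = 0.012473. Accumulating E over each segment gives final E = 1.4219.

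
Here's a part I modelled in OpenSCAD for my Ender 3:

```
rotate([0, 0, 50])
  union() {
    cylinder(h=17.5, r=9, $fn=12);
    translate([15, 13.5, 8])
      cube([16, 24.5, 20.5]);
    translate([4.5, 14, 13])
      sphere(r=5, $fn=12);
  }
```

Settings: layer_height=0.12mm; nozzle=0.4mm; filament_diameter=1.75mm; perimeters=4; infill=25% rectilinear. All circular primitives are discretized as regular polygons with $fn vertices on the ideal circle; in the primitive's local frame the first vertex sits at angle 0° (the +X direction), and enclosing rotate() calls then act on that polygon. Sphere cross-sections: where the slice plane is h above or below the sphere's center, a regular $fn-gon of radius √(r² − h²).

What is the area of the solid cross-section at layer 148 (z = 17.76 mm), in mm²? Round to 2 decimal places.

399.03 mm²

At z = 17.76 mm: the cylinder does not reach this height (z outside [0, 17.5]); the 16×24.5 cube at (15, 13.5) contributes its full rectangle (area 392.00 mm²); the r=5 sphere at (4.5, 14) slices to a regular 12-gon of circumradius 1.530 (√(r²−h²) with h=4.76 from center) (area = (12/2)·1.530²·sin(360°/12) = 7.03 mm²); Taking the union: the 2 present regions are separate (no shared area or edge), so areas and boundary lengths simply add and each stays a separate island — area = 399.03 mm²; (rotated 50° about Z; rotation is an isometry so areas/perimeters/island counts are preserved). Overall, the cross-section has 2 separate islands. Net area = 399.03 mm².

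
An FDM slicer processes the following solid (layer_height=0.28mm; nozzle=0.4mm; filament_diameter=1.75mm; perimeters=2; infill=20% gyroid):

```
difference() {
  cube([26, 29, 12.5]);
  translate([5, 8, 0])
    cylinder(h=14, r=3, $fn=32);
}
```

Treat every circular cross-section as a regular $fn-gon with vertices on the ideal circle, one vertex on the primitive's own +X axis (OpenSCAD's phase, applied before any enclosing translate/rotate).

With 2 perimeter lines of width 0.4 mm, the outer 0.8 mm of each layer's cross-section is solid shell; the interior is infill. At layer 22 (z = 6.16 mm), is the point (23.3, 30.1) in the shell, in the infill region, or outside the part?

At z = 6.16 mm: the cube is present — its section is the full 26×29 rectangle; the cylinder at (5, 8): section is a regular 32-gon, circumradius r=3; Subtracting the remaining from the first: starting from the 26×29 cube, the r=3 cylinder at (5, 8) lies wholly inside it (removes its full 28.09 mm² and its 18.82 mm outline becomes a hole wall) — 1 connected region with 1 hole. Overall, the cross-section is one region with 1 hole. The nearest boundary edge runs (0.00, 29.00)→(26.00, 29.00); distance from the point to it = 1.10 mm. The point is not inside any of the regions above, so it lies outside the cross-section (1.10 mm from the nearest boundary).

outside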